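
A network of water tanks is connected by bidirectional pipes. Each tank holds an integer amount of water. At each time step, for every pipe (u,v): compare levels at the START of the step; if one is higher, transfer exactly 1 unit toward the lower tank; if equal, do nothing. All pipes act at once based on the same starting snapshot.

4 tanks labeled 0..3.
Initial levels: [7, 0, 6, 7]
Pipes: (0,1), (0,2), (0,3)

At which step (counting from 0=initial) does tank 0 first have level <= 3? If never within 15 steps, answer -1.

Step 1: flows [0->1,0->2,0=3] -> levels [5 1 7 7]
Step 2: flows [0->1,2->0,3->0] -> levels [6 2 6 6]
Step 3: flows [0->1,0=2,0=3] -> levels [5 3 6 6]
Step 4: flows [0->1,2->0,3->0] -> levels [6 4 5 5]
Step 5: flows [0->1,0->2,0->3] -> levels [3 5 6 6]
Tank 0 first reaches <=3 at step 5

Answer: 5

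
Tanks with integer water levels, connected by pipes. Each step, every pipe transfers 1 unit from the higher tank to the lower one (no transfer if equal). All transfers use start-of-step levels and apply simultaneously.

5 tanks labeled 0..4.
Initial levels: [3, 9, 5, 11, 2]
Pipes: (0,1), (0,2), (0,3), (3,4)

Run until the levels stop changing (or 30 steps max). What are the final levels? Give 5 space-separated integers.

Step 1: flows [1->0,2->0,3->0,3->4] -> levels [6 8 4 9 3]
Step 2: flows [1->0,0->2,3->0,3->4] -> levels [7 7 5 7 4]
Step 3: flows [0=1,0->2,0=3,3->4] -> levels [6 7 6 6 5]
Step 4: flows [1->0,0=2,0=3,3->4] -> levels [7 6 6 5 6]
Step 5: flows [0->1,0->2,0->3,4->3] -> levels [4 7 7 7 5]
Step 6: flows [1->0,2->0,3->0,3->4] -> levels [7 6 6 5 6]
  -> period-2 cycle: step 6 state = step 4 state; never stabilizes
  -> state at step 30: (30-4) mod 2 = 0, same as step 4 -> [7 6 6 5 6]

Answer: 7 6 6 5 6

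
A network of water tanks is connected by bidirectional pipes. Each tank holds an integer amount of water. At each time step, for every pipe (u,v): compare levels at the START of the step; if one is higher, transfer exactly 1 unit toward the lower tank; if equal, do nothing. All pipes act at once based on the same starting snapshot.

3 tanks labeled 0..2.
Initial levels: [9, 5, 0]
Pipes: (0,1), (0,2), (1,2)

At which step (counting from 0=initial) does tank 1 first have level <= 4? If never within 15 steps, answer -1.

Answer: 3

Derivation:
Step 1: flows [0->1,0->2,1->2] -> levels [7 5 2]
Step 2: flows [0->1,0->2,1->2] -> levels [5 5 4]
Step 3: flows [0=1,0->2,1->2] -> levels [4 4 6]
Tank 1 first reaches <=4 at step 3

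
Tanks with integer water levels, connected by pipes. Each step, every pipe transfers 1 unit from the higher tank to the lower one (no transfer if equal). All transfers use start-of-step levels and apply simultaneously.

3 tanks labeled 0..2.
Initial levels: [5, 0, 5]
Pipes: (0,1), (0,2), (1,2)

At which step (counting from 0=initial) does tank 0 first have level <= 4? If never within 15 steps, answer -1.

Step 1: flows [0->1,0=2,2->1] -> levels [4 2 4]
Tank 0 first reaches <=4 at step 1

Answer: 1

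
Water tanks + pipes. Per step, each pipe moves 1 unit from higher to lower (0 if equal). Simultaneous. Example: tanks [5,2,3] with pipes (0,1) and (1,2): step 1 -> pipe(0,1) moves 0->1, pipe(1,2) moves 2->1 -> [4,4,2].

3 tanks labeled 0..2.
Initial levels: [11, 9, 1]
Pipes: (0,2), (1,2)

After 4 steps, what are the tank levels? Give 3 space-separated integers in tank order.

Answer: 7 7 7

Derivation:
Step 1: flows [0->2,1->2] -> levels [10 8 3]
Step 2: flows [0->2,1->2] -> levels [9 7 5]
Step 3: flows [0->2,1->2] -> levels [8 6 7]
Step 4: flows [0->2,2->1] -> levels [7 7 7]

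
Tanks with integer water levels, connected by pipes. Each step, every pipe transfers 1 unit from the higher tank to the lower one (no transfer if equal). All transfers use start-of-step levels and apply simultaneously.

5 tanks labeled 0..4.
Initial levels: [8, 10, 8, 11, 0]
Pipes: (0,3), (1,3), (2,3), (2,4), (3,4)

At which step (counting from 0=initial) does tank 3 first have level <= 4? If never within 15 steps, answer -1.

Answer: -1

Derivation:
Step 1: flows [3->0,3->1,3->2,2->4,3->4] -> levels [9 11 8 7 2]
Step 2: flows [0->3,1->3,2->3,2->4,3->4] -> levels [8 10 6 9 4]
Step 3: flows [3->0,1->3,3->2,2->4,3->4] -> levels [9 9 6 7 6]
Step 4: flows [0->3,1->3,3->2,2=4,3->4] -> levels [8 8 7 7 7]
Step 5: flows [0->3,1->3,2=3,2=4,3=4] -> levels [7 7 7 9 7]
Step 6: flows [3->0,3->1,3->2,2=4,3->4] -> levels [8 8 8 5 8]
Step 7: flows [0->3,1->3,2->3,2=4,4->3] -> levels [7 7 7 9 7]
  -> period-2 cycle (repeats step 5); tank 3 never drops to <=4
Tank 3 never reaches <=4 within 15 steps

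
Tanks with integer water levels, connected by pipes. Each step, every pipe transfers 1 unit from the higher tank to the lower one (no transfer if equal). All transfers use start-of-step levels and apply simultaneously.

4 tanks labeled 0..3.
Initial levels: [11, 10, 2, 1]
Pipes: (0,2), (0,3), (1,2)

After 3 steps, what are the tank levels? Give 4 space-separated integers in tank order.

Step 1: flows [0->2,0->3,1->2] -> levels [9 9 4 2]
Step 2: flows [0->2,0->3,1->2] -> levels [7 8 6 3]
Step 3: flows [0->2,0->3,1->2] -> levels [5 7 8 4]

Answer: 5 7 8 4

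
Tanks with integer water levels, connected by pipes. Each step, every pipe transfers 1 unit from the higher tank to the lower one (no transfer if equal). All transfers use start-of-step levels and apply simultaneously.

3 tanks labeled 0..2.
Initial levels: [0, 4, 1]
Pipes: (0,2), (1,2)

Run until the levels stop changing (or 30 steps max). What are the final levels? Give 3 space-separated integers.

Answer: 1 1 3

Derivation:
Step 1: flows [2->0,1->2] -> levels [1 3 1]
Step 2: flows [0=2,1->2] -> levels [1 2 2]
Step 3: flows [2->0,1=2] -> levels [2 2 1]
Step 4: flows [0->2,1->2] -> levels [1 1 3]
Step 5: flows [2->0,2->1] -> levels [2 2 1]
  -> period-2 cycle: step 5 state = step 3 state; never stabilizes
  -> state at step 30: (30-3) mod 2 = 1, same as step 4 -> [1 1 3]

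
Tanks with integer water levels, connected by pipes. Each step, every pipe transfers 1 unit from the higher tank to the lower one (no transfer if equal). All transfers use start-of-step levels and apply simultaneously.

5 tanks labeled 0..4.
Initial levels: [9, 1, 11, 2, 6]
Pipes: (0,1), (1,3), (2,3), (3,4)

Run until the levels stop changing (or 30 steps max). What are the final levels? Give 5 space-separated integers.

Answer: 6 5 6 7 5

Derivation:
Step 1: flows [0->1,3->1,2->3,4->3] -> levels [8 3 10 3 5]
Step 2: flows [0->1,1=3,2->3,4->3] -> levels [7 4 9 5 4]
Step 3: flows [0->1,3->1,2->3,3->4] -> levels [6 6 8 4 5]
Step 4: flows [0=1,1->3,2->3,4->3] -> levels [6 5 7 7 4]
Step 5: flows [0->1,3->1,2=3,3->4] -> levels [5 7 7 5 5]
Step 6: flows [1->0,1->3,2->3,3=4] -> levels [6 5 6 7 5]
Step 7: flows [0->1,3->1,3->2,3->4] -> levels [5 7 7 4 6]
Step 8: flows [1->0,1->3,2->3,4->3] -> levels [6 5 6 7 5]
  -> period-2 cycle: step 8 state = step 6 state; never stabilizes
  -> state at step 30: (30-6) mod 2 = 0, same as step 6 -> [6 5 6 7 5]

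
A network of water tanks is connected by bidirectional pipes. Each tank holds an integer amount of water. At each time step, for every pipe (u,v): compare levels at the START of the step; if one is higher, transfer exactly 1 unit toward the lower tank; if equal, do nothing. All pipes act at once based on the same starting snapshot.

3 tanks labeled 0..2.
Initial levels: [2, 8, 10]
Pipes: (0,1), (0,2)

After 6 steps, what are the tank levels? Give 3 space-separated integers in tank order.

Answer: 6 7 7

Derivation:
Step 1: flows [1->0,2->0] -> levels [4 7 9]
Step 2: flows [1->0,2->0] -> levels [6 6 8]
Step 3: flows [0=1,2->0] -> levels [7 6 7]
Step 4: flows [0->1,0=2] -> levels [6 7 7]
Step 5: flows [1->0,2->0] -> levels [8 6 6]
Step 6: flows [0->1,0->2] -> levels [6 7 7]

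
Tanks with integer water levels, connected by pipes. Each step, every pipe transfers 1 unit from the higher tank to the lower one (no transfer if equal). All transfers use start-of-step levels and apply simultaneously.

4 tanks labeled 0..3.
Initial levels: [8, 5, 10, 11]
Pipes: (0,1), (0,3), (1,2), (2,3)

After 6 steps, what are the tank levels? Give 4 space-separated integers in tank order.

Answer: 8 9 8 9

Derivation:
Step 1: flows [0->1,3->0,2->1,3->2] -> levels [8 7 10 9]
Step 2: flows [0->1,3->0,2->1,2->3] -> levels [8 9 8 9]
Step 3: flows [1->0,3->0,1->2,3->2] -> levels [10 7 10 7]
Step 4: flows [0->1,0->3,2->1,2->3] -> levels [8 9 8 9]
  -> period-2 cycle: step 4 state = step 2 state
  -> state at step 6: (6-2) mod 2 = 0, same as step 2 -> [8 9 8 9]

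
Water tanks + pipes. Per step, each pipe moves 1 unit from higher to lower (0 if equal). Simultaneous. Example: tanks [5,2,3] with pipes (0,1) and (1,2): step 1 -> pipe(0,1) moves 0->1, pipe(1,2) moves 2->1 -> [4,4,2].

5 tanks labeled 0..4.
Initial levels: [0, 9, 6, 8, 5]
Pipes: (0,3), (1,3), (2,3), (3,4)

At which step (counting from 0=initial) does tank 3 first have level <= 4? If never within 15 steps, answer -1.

Step 1: flows [3->0,1->3,3->2,3->4] -> levels [1 8 7 6 6]
Step 2: flows [3->0,1->3,2->3,3=4] -> levels [2 7 6 7 6]
Step 3: flows [3->0,1=3,3->2,3->4] -> levels [3 7 7 4 7]
Tank 3 first reaches <=4 at step 3

Answer: 3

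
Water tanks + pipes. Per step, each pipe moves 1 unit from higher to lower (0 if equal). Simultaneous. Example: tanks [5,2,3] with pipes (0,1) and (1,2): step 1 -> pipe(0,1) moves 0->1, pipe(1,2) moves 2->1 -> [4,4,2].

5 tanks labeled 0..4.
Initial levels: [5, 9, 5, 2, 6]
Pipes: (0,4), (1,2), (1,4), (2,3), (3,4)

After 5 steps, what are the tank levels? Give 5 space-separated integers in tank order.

Step 1: flows [4->0,1->2,1->4,2->3,4->3] -> levels [6 7 5 4 5]
Step 2: flows [0->4,1->2,1->4,2->3,4->3] -> levels [5 5 5 6 6]
Step 3: flows [4->0,1=2,4->1,3->2,3=4] -> levels [6 6 6 5 4]
Step 4: flows [0->4,1=2,1->4,2->3,3->4] -> levels [5 5 5 5 7]
Step 5: flows [4->0,1=2,4->1,2=3,4->3] -> levels [6 6 5 6 4]

Answer: 6 6 5 6 4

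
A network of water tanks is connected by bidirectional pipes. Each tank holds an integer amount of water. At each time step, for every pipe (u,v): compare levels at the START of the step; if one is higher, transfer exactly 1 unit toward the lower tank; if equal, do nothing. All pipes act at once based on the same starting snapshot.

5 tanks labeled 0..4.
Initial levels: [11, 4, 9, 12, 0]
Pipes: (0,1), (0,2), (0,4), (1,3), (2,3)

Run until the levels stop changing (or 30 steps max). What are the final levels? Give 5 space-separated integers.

Answer: 9 6 6 9 6

Derivation:
Step 1: flows [0->1,0->2,0->4,3->1,3->2] -> levels [8 6 11 10 1]
Step 2: flows [0->1,2->0,0->4,3->1,2->3] -> levels [7 8 9 10 2]
Step 3: flows [1->0,2->0,0->4,3->1,3->2] -> levels [8 8 9 8 3]
Step 4: flows [0=1,2->0,0->4,1=3,2->3] -> levels [8 8 7 9 4]
Step 5: flows [0=1,0->2,0->4,3->1,3->2] -> levels [6 9 9 7 5]
Step 6: flows [1->0,2->0,0->4,1->3,2->3] -> levels [7 7 7 9 6]
Step 7: flows [0=1,0=2,0->4,3->1,3->2] -> levels [6 8 8 7 7]
Step 8: flows [1->0,2->0,4->0,1->3,2->3] -> levels [9 6 6 9 6]
Step 9: flows [0->1,0->2,0->4,3->1,3->2] -> levels [6 8 8 7 7]
  -> period-2 cycle: step 9 state = step 7 state; never stabilizes
  -> state at step 30: (30-7) mod 2 = 1, same as step 8 -> [9 6 6 9 6]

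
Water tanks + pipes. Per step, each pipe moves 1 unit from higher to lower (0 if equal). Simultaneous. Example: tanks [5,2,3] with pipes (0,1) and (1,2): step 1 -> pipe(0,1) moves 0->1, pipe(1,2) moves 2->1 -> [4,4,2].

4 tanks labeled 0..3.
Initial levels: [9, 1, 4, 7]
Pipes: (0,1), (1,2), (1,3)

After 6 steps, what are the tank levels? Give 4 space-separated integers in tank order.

Answer: 5 6 5 5

Derivation:
Step 1: flows [0->1,2->1,3->1] -> levels [8 4 3 6]
Step 2: flows [0->1,1->2,3->1] -> levels [7 5 4 5]
Step 3: flows [0->1,1->2,1=3] -> levels [6 5 5 5]
Step 4: flows [0->1,1=2,1=3] -> levels [5 6 5 5]
Step 5: flows [1->0,1->2,1->3] -> levels [6 3 6 6]
Step 6: flows [0->1,2->1,3->1] -> levels [5 6 5 5]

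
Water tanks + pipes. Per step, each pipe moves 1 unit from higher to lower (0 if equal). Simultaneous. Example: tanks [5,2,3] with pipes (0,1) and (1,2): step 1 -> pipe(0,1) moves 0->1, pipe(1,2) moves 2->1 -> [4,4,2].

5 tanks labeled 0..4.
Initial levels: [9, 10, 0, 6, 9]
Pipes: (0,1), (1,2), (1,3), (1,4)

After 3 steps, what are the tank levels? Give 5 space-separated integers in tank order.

Answer: 8 8 3 7 8

Derivation:
Step 1: flows [1->0,1->2,1->3,1->4] -> levels [10 6 1 7 10]
Step 2: flows [0->1,1->2,3->1,4->1] -> levels [9 8 2 6 9]
Step 3: flows [0->1,1->2,1->3,4->1] -> levels [8 8 3 7 8]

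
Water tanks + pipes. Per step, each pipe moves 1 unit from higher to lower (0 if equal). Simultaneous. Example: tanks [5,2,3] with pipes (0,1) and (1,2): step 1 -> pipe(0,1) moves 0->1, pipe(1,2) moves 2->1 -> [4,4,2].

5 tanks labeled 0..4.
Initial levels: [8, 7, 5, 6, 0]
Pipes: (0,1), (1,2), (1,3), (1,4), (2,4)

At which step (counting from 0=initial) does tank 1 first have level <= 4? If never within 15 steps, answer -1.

Answer: 3

Derivation:
Step 1: flows [0->1,1->2,1->3,1->4,2->4] -> levels [7 5 5 7 2]
Step 2: flows [0->1,1=2,3->1,1->4,2->4] -> levels [6 6 4 6 4]
Step 3: flows [0=1,1->2,1=3,1->4,2=4] -> levels [6 4 5 6 5]
Tank 1 first reaches <=4 at step 3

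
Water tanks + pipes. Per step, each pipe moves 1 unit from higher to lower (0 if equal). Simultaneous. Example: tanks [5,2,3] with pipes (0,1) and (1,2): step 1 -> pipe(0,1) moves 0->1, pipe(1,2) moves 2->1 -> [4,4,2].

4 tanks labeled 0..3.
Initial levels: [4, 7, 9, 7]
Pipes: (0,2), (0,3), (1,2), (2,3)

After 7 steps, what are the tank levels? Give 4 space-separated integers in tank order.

Answer: 7 8 5 7

Derivation:
Step 1: flows [2->0,3->0,2->1,2->3] -> levels [6 8 6 7]
Step 2: flows [0=2,3->0,1->2,3->2] -> levels [7 7 8 5]
Step 3: flows [2->0,0->3,2->1,2->3] -> levels [7 8 5 7]
Step 4: flows [0->2,0=3,1->2,3->2] -> levels [6 7 8 6]
Step 5: flows [2->0,0=3,2->1,2->3] -> levels [7 8 5 7]
  -> period-2 cycle: step 5 state = step 3 state
  -> state at step 7: (7-3) mod 2 = 0, same as step 3 -> [7 8 5 7]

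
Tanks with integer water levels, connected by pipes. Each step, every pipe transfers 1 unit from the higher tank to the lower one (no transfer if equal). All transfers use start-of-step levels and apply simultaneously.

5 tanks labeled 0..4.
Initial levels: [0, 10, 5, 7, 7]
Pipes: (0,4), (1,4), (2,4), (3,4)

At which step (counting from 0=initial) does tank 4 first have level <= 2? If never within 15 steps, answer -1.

Answer: -1

Derivation:
Step 1: flows [4->0,1->4,4->2,3=4] -> levels [1 9 6 7 6]
Step 2: flows [4->0,1->4,2=4,3->4] -> levels [2 8 6 6 7]
Step 3: flows [4->0,1->4,4->2,4->3] -> levels [3 7 7 7 5]
Step 4: flows [4->0,1->4,2->4,3->4] -> levels [4 6 6 6 7]
Step 5: flows [4->0,4->1,4->2,4->3] -> levels [5 7 7 7 3]
Step 6: flows [0->4,1->4,2->4,3->4] -> levels [4 6 6 6 7]
  -> period-2 cycle (repeats step 4); tank 4 never drops to <=2
Tank 4 never reaches <=2 within 15 steps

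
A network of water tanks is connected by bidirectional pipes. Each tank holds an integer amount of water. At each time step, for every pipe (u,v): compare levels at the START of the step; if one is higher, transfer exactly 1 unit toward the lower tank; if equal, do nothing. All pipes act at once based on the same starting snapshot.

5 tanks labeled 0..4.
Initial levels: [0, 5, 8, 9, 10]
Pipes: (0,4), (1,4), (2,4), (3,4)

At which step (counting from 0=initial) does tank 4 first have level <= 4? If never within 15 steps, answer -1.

Step 1: flows [4->0,4->1,4->2,4->3] -> levels [1 6 9 10 6]
Step 2: flows [4->0,1=4,2->4,3->4] -> levels [2 6 8 9 7]
Step 3: flows [4->0,4->1,2->4,3->4] -> levels [3 7 7 8 7]
Step 4: flows [4->0,1=4,2=4,3->4] -> levels [4 7 7 7 7]
Step 5: flows [4->0,1=4,2=4,3=4] -> levels [5 7 7 7 6]
Step 6: flows [4->0,1->4,2->4,3->4] -> levels [6 6 6 6 8]
Step 7: flows [4->0,4->1,4->2,4->3] -> levels [7 7 7 7 4]
Tank 4 first reaches <=4 at step 7

Answer: 7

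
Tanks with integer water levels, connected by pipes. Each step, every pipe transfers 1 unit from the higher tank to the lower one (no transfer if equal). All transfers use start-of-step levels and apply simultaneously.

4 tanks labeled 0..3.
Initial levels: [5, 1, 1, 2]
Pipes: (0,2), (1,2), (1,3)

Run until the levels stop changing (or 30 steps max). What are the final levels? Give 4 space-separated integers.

Answer: 2 1 4 2

Derivation:
Step 1: flows [0->2,1=2,3->1] -> levels [4 2 2 1]
Step 2: flows [0->2,1=2,1->3] -> levels [3 1 3 2]
Step 3: flows [0=2,2->1,3->1] -> levels [3 3 2 1]
Step 4: flows [0->2,1->2,1->3] -> levels [2 1 4 2]
Step 5: flows [2->0,2->1,3->1] -> levels [3 3 2 1]
  -> period-2 cycle: step 5 state = step 3 state; never stabilizes
  -> state at step 30: (30-3) mod 2 = 1, same as step 4 -> [2 1 4 2]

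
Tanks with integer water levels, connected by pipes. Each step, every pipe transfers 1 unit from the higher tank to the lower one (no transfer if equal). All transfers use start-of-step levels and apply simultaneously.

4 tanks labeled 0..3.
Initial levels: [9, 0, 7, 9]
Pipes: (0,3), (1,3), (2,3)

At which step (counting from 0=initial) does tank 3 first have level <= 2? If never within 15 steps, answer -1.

Step 1: flows [0=3,3->1,3->2] -> levels [9 1 8 7]
Step 2: flows [0->3,3->1,2->3] -> levels [8 2 7 8]
Step 3: flows [0=3,3->1,3->2] -> levels [8 3 8 6]
Step 4: flows [0->3,3->1,2->3] -> levels [7 4 7 7]
Step 5: flows [0=3,3->1,2=3] -> levels [7 5 7 6]
Step 6: flows [0->3,3->1,2->3] -> levels [6 6 6 7]
Step 7: flows [3->0,3->1,3->2] -> levels [7 7 7 4]
Step 8: flows [0->3,1->3,2->3] -> levels [6 6 6 7]
  -> period-2 cycle (repeats step 6); tank 3 never drops to <=2
Tank 3 never reaches <=2 within 15 steps

Answer: -1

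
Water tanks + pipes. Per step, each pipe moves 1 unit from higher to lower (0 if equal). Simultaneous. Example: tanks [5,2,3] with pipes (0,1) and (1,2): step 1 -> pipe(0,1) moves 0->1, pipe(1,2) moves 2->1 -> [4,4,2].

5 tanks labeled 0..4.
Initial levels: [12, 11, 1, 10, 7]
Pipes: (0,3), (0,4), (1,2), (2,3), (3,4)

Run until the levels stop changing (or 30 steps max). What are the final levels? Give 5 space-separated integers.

Answer: 9 7 9 7 9

Derivation:
Step 1: flows [0->3,0->4,1->2,3->2,3->4] -> levels [10 10 3 9 9]
Step 2: flows [0->3,0->4,1->2,3->2,3=4] -> levels [8 9 5 9 10]
Step 3: flows [3->0,4->0,1->2,3->2,4->3] -> levels [10 8 7 8 8]
Step 4: flows [0->3,0->4,1->2,3->2,3=4] -> levels [8 7 9 8 9]
Step 5: flows [0=3,4->0,2->1,2->3,4->3] -> levels [9 8 7 10 7]
Step 6: flows [3->0,0->4,1->2,3->2,3->4] -> levels [9 7 9 7 9]
Step 7: flows [0->3,0=4,2->1,2->3,4->3] -> levels [8 8 7 10 8]
Step 8: flows [3->0,0=4,1->2,3->2,3->4] -> levels [9 7 9 7 9]
  -> period-2 cycle: step 8 state = step 6 state; never stabilizes
  -> state at step 30: (30-6) mod 2 = 0, same as step 6 -> [9 7 9 7 9]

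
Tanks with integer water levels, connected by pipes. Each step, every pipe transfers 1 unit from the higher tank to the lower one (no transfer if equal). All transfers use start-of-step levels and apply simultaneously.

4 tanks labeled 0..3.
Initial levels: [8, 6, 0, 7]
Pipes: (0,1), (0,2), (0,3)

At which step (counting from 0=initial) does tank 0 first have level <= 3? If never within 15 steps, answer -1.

Answer: 6

Derivation:
Step 1: flows [0->1,0->2,0->3] -> levels [5 7 1 8]
Step 2: flows [1->0,0->2,3->0] -> levels [6 6 2 7]
Step 3: flows [0=1,0->2,3->0] -> levels [6 6 3 6]
Step 4: flows [0=1,0->2,0=3] -> levels [5 6 4 6]
Step 5: flows [1->0,0->2,3->0] -> levels [6 5 5 5]
Step 6: flows [0->1,0->2,0->3] -> levels [3 6 6 6]
Tank 0 first reaches <=3 at step 6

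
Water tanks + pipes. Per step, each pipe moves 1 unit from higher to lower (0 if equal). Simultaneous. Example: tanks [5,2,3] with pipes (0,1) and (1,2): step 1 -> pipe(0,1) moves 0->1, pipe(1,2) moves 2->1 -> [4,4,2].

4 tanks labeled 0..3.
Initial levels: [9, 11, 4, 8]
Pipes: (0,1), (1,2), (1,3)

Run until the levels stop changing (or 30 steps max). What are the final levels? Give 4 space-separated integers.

Step 1: flows [1->0,1->2,1->3] -> levels [10 8 5 9]
Step 2: flows [0->1,1->2,3->1] -> levels [9 9 6 8]
Step 3: flows [0=1,1->2,1->3] -> levels [9 7 7 9]
Step 4: flows [0->1,1=2,3->1] -> levels [8 9 7 8]
Step 5: flows [1->0,1->2,1->3] -> levels [9 6 8 9]
Step 6: flows [0->1,2->1,3->1] -> levels [8 9 7 8]
  -> period-2 cycle: step 6 state = step 4 state; never stabilizes
  -> state at step 30: (30-4) mod 2 = 0, same as step 4 -> [8 9 7 8]

Answer: 8 9 7 8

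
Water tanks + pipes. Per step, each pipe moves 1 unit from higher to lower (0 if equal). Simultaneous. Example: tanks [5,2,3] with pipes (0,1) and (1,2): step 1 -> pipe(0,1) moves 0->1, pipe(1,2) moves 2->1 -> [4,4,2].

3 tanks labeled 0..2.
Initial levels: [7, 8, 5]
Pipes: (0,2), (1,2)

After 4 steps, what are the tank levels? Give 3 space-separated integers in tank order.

Answer: 7 7 6

Derivation:
Step 1: flows [0->2,1->2] -> levels [6 7 7]
Step 2: flows [2->0,1=2] -> levels [7 7 6]
Step 3: flows [0->2,1->2] -> levels [6 6 8]
Step 4: flows [2->0,2->1] -> levels [7 7 6]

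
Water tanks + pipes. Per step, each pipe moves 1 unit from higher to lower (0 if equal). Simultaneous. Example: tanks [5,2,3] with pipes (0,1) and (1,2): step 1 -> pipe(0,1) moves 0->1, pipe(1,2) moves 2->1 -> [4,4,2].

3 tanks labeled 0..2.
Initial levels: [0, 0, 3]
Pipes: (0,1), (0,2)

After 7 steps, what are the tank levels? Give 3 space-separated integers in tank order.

Step 1: flows [0=1,2->0] -> levels [1 0 2]
Step 2: flows [0->1,2->0] -> levels [1 1 1]
Step 3: flows [0=1,0=2] -> levels [1 1 1]
  -> stable; steps 4..7 unchanged -> [1 1 1]

Answer: 1 1 1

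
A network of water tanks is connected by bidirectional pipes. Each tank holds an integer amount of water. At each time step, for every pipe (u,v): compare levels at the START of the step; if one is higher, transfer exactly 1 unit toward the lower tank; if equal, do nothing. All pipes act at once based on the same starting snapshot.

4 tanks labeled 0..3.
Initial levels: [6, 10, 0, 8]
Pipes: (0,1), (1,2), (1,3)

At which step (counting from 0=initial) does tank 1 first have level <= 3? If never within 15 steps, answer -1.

Answer: -1

Derivation:
Step 1: flows [1->0,1->2,1->3] -> levels [7 7 1 9]
Step 2: flows [0=1,1->2,3->1] -> levels [7 7 2 8]
Step 3: flows [0=1,1->2,3->1] -> levels [7 7 3 7]
Step 4: flows [0=1,1->2,1=3] -> levels [7 6 4 7]
Step 5: flows [0->1,1->2,3->1] -> levels [6 7 5 6]
Step 6: flows [1->0,1->2,1->3] -> levels [7 4 6 7]
Step 7: flows [0->1,2->1,3->1] -> levels [6 7 5 6]
  -> period-2 cycle (repeats step 5); tank 1 never drops to <=3
Tank 1 never reaches <=3 within 15 steps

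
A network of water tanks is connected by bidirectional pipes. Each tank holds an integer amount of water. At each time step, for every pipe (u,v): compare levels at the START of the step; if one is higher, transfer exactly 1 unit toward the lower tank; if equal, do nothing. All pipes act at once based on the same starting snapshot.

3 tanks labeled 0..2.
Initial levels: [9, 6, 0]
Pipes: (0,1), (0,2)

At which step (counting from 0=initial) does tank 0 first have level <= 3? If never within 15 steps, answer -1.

Step 1: flows [0->1,0->2] -> levels [7 7 1]
Step 2: flows [0=1,0->2] -> levels [6 7 2]
Step 3: flows [1->0,0->2] -> levels [6 6 3]
Step 4: flows [0=1,0->2] -> levels [5 6 4]
Step 5: flows [1->0,0->2] -> levels [5 5 5]
Step 6: flows [0=1,0=2] -> levels [5 5 5]
  -> stable; tank 0 stays at 5 > 3
Tank 0 never reaches <=3 within 15 steps

Answer: -1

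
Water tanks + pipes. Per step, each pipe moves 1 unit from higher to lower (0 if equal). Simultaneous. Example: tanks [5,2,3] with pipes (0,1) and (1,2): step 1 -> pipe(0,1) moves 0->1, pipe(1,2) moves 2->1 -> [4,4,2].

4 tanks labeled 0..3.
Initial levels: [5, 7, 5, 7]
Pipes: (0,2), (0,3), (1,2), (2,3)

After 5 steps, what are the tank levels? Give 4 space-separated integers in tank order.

Step 1: flows [0=2,3->0,1->2,3->2] -> levels [6 6 7 5]
Step 2: flows [2->0,0->3,2->1,2->3] -> levels [6 7 4 7]
Step 3: flows [0->2,3->0,1->2,3->2] -> levels [6 6 7 5]
  -> period-2 cycle: step 3 state = step 1 state
  -> state at step 5: (5-1) mod 2 = 0, same as step 1 -> [6 6 7 5]

Answer: 6 6 7 5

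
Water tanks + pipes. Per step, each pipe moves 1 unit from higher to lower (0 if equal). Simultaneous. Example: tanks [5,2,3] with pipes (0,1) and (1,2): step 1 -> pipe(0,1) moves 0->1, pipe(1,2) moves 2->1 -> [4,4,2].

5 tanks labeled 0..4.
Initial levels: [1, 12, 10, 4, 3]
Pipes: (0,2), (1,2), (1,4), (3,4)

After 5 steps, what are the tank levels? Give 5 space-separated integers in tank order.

Answer: 6 6 6 6 6

Derivation:
Step 1: flows [2->0,1->2,1->4,3->4] -> levels [2 10 10 3 5]
Step 2: flows [2->0,1=2,1->4,4->3] -> levels [3 9 9 4 5]
Step 3: flows [2->0,1=2,1->4,4->3] -> levels [4 8 8 5 5]
Step 4: flows [2->0,1=2,1->4,3=4] -> levels [5 7 7 5 6]
Step 5: flows [2->0,1=2,1->4,4->3] -> levels [6 6 6 6 6]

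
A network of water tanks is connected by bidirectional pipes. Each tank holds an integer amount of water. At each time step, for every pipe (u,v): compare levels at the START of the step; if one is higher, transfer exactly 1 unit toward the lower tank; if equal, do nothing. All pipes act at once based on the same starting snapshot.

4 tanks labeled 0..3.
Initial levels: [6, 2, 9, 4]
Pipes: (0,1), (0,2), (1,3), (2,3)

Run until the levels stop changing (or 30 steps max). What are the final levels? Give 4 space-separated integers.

Step 1: flows [0->1,2->0,3->1,2->3] -> levels [6 4 7 4]
Step 2: flows [0->1,2->0,1=3,2->3] -> levels [6 5 5 5]
Step 3: flows [0->1,0->2,1=3,2=3] -> levels [4 6 6 5]
Step 4: flows [1->0,2->0,1->3,2->3] -> levels [6 4 4 7]
Step 5: flows [0->1,0->2,3->1,3->2] -> levels [4 6 6 5]
  -> period-2 cycle: step 5 state = step 3 state; never stabilizes
  -> state at step 30: (30-3) mod 2 = 1, same as step 4 -> [6 4 4 7]

Answer: 6 4 4 7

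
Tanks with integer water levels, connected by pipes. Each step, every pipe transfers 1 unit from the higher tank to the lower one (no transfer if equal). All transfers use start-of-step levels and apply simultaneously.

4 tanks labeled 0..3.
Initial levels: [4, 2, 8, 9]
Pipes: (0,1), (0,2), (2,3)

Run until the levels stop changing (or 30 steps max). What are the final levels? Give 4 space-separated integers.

Answer: 5 6 7 5

Derivation:
Step 1: flows [0->1,2->0,3->2] -> levels [4 3 8 8]
Step 2: flows [0->1,2->0,2=3] -> levels [4 4 7 8]
Step 3: flows [0=1,2->0,3->2] -> levels [5 4 7 7]
Step 4: flows [0->1,2->0,2=3] -> levels [5 5 6 7]
Step 5: flows [0=1,2->0,3->2] -> levels [6 5 6 6]
Step 6: flows [0->1,0=2,2=3] -> levels [5 6 6 6]
Step 7: flows [1->0,2->0,2=3] -> levels [7 5 5 6]
Step 8: flows [0->1,0->2,3->2] -> levels [5 6 7 5]
Step 9: flows [1->0,2->0,2->3] -> levels [7 5 5 6]
  -> period-2 cycle: step 9 state = step 7 state; never stabilizes
  -> state at step 30: (30-7) mod 2 = 1, same as step 8 -> [5 6 7 5]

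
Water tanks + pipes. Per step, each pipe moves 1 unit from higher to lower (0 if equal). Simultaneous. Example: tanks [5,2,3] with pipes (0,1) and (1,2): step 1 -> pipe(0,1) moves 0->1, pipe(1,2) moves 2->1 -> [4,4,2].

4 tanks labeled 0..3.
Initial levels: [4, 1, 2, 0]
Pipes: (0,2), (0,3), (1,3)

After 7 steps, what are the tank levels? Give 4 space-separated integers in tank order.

Answer: 1 1 3 2

Derivation:
Step 1: flows [0->2,0->3,1->3] -> levels [2 0 3 2]
Step 2: flows [2->0,0=3,3->1] -> levels [3 1 2 1]
Step 3: flows [0->2,0->3,1=3] -> levels [1 1 3 2]
Step 4: flows [2->0,3->0,3->1] -> levels [3 2 2 0]
Step 5: flows [0->2,0->3,1->3] -> levels [1 1 3 2]
  -> period-2 cycle: step 5 state = step 3 state
  -> state at step 7: (7-3) mod 2 = 0, same as step 3 -> [1 1 3 2]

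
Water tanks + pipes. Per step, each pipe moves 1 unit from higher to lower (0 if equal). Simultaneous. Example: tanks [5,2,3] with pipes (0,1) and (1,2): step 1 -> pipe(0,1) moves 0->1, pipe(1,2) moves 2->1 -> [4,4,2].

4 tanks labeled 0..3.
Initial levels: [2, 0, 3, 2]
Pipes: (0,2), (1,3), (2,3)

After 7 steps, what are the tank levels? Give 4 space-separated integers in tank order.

Step 1: flows [2->0,3->1,2->3] -> levels [3 1 1 2]
Step 2: flows [0->2,3->1,3->2] -> levels [2 2 3 0]
Step 3: flows [2->0,1->3,2->3] -> levels [3 1 1 2]
  -> period-2 cycle: step 3 state = step 1 state
  -> state at step 7: (7-1) mod 2 = 0, same as step 1 -> [3 1 1 2]

Answer: 3 1 1 2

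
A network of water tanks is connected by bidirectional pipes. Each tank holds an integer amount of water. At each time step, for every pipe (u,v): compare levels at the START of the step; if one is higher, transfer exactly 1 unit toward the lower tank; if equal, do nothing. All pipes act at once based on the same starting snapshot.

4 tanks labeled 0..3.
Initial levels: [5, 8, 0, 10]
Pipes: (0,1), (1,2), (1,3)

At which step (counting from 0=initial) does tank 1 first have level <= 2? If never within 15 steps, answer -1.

Step 1: flows [1->0,1->2,3->1] -> levels [6 7 1 9]
Step 2: flows [1->0,1->2,3->1] -> levels [7 6 2 8]
Step 3: flows [0->1,1->2,3->1] -> levels [6 7 3 7]
Step 4: flows [1->0,1->2,1=3] -> levels [7 5 4 7]
Step 5: flows [0->1,1->2,3->1] -> levels [6 6 5 6]
Step 6: flows [0=1,1->2,1=3] -> levels [6 5 6 6]
Step 7: flows [0->1,2->1,3->1] -> levels [5 8 5 5]
Step 8: flows [1->0,1->2,1->3] -> levels [6 5 6 6]
  -> period-2 cycle (repeats step 6); tank 1 never drops to <=2
Tank 1 never reaches <=2 within 15 steps

Answer: -1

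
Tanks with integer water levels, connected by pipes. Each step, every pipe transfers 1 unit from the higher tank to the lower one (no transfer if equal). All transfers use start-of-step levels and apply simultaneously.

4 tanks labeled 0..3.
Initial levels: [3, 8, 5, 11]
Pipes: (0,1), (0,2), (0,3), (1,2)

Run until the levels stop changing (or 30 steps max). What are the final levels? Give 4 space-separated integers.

Step 1: flows [1->0,2->0,3->0,1->2] -> levels [6 6 5 10]
Step 2: flows [0=1,0->2,3->0,1->2] -> levels [6 5 7 9]
Step 3: flows [0->1,2->0,3->0,2->1] -> levels [7 7 5 8]
Step 4: flows [0=1,0->2,3->0,1->2] -> levels [7 6 7 7]
Step 5: flows [0->1,0=2,0=3,2->1] -> levels [6 8 6 7]
Step 6: flows [1->0,0=2,3->0,1->2] -> levels [8 6 7 6]
Step 7: flows [0->1,0->2,0->3,2->1] -> levels [5 8 7 7]
Step 8: flows [1->0,2->0,3->0,1->2] -> levels [8 6 7 6]
  -> period-2 cycle: step 8 state = step 6 state; never stabilizes
  -> state at step 30: (30-6) mod 2 = 0, same as step 6 -> [8 6 7 6]

Answer: 8 6 7 6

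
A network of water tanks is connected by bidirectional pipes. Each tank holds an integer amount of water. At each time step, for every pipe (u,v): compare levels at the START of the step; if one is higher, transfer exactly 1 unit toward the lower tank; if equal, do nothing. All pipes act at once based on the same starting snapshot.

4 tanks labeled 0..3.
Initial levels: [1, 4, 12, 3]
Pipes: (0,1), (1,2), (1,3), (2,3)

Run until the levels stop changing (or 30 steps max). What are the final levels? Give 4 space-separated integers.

Answer: 5 5 4 6

Derivation:
Step 1: flows [1->0,2->1,1->3,2->3] -> levels [2 3 10 5]
Step 2: flows [1->0,2->1,3->1,2->3] -> levels [3 4 8 5]
Step 3: flows [1->0,2->1,3->1,2->3] -> levels [4 5 6 5]
Step 4: flows [1->0,2->1,1=3,2->3] -> levels [5 5 4 6]
Step 5: flows [0=1,1->2,3->1,3->2] -> levels [5 5 6 4]
Step 6: flows [0=1,2->1,1->3,2->3] -> levels [5 5 4 6]
  -> period-2 cycle: step 6 state = step 4 state; never stabilizes
  -> state at step 30: (30-4) mod 2 = 0, same as step 4 -> [5 5 4 6]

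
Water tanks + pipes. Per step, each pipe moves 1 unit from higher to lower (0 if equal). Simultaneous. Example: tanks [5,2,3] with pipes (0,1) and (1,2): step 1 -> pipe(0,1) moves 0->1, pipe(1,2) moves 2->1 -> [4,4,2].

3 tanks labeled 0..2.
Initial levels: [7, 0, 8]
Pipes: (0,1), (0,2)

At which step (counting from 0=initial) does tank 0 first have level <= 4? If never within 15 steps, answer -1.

Step 1: flows [0->1,2->0] -> levels [7 1 7]
Step 2: flows [0->1,0=2] -> levels [6 2 7]
Step 3: flows [0->1,2->0] -> levels [6 3 6]
Step 4: flows [0->1,0=2] -> levels [5 4 6]
Step 5: flows [0->1,2->0] -> levels [5 5 5]
Step 6: flows [0=1,0=2] -> levels [5 5 5]
  -> stable; tank 0 stays at 5 > 4
Tank 0 never reaches <=4 within 15 steps

Answer: -1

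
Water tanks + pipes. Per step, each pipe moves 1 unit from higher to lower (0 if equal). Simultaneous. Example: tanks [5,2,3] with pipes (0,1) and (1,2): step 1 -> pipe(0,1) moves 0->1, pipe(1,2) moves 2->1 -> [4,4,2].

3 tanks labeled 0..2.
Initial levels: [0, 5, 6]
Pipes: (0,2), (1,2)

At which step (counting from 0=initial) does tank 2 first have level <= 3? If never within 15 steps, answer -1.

Answer: 4

Derivation:
Step 1: flows [2->0,2->1] -> levels [1 6 4]
Step 2: flows [2->0,1->2] -> levels [2 5 4]
Step 3: flows [2->0,1->2] -> levels [3 4 4]
Step 4: flows [2->0,1=2] -> levels [4 4 3]
Tank 2 first reaches <=3 at step 4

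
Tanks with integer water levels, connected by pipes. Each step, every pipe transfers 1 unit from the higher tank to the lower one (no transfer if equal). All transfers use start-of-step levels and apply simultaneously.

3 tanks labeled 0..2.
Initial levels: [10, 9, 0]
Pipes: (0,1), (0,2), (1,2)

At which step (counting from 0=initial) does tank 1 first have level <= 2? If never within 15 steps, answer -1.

Step 1: flows [0->1,0->2,1->2] -> levels [8 9 2]
Step 2: flows [1->0,0->2,1->2] -> levels [8 7 4]
Step 3: flows [0->1,0->2,1->2] -> levels [6 7 6]
Step 4: flows [1->0,0=2,1->2] -> levels [7 5 7]
Step 5: flows [0->1,0=2,2->1] -> levels [6 7 6]
  -> period-2 cycle (repeats step 3); tank 1 never drops to <=2
Tank 1 never reaches <=2 within 15 steps

Answer: -1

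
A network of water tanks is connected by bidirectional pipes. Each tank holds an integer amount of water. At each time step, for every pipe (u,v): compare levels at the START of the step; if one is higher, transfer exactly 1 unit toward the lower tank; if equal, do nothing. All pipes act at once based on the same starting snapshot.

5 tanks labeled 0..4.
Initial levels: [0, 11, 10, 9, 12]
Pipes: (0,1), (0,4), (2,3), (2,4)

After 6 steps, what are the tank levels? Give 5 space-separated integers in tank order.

Step 1: flows [1->0,4->0,2->3,4->2] -> levels [2 10 10 10 10]
Step 2: flows [1->0,4->0,2=3,2=4] -> levels [4 9 10 10 9]
Step 3: flows [1->0,4->0,2=3,2->4] -> levels [6 8 9 10 9]
Step 4: flows [1->0,4->0,3->2,2=4] -> levels [8 7 10 9 8]
Step 5: flows [0->1,0=4,2->3,2->4] -> levels [7 8 8 10 9]
Step 6: flows [1->0,4->0,3->2,4->2] -> levels [9 7 10 9 7]

Answer: 9 7 10 9 7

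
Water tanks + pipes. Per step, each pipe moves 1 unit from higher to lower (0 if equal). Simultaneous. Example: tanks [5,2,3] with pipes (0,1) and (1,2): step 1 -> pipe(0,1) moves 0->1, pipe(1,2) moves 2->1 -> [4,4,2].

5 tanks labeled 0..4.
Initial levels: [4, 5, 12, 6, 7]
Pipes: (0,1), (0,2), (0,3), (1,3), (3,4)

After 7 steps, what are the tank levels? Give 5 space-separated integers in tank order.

Answer: 8 7 7 5 7

Derivation:
Step 1: flows [1->0,2->0,3->0,3->1,4->3] -> levels [7 5 11 5 6]
Step 2: flows [0->1,2->0,0->3,1=3,4->3] -> levels [6 6 10 7 5]
Step 3: flows [0=1,2->0,3->0,3->1,3->4] -> levels [8 7 9 4 6]
Step 4: flows [0->1,2->0,0->3,1->3,4->3] -> levels [7 7 8 7 5]
Step 5: flows [0=1,2->0,0=3,1=3,3->4] -> levels [8 7 7 6 6]
Step 6: flows [0->1,0->2,0->3,1->3,3=4] -> levels [5 7 8 8 6]
Step 7: flows [1->0,2->0,3->0,3->1,3->4] -> levels [8 7 7 5 7]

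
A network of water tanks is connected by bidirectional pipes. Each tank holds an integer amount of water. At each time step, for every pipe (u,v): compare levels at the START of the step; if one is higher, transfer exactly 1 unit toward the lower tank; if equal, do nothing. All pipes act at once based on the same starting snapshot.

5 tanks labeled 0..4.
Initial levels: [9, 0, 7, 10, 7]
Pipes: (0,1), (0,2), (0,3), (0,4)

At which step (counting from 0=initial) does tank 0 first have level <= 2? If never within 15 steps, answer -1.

Step 1: flows [0->1,0->2,3->0,0->4] -> levels [7 1 8 9 8]
Step 2: flows [0->1,2->0,3->0,4->0] -> levels [9 2 7 8 7]
Step 3: flows [0->1,0->2,0->3,0->4] -> levels [5 3 8 9 8]
Step 4: flows [0->1,2->0,3->0,4->0] -> levels [7 4 7 8 7]
Step 5: flows [0->1,0=2,3->0,0=4] -> levels [7 5 7 7 7]
Step 6: flows [0->1,0=2,0=3,0=4] -> levels [6 6 7 7 7]
Step 7: flows [0=1,2->0,3->0,4->0] -> levels [9 6 6 6 6]
Step 8: flows [0->1,0->2,0->3,0->4] -> levels [5 7 7 7 7]
Step 9: flows [1->0,2->0,3->0,4->0] -> levels [9 6 6 6 6]
  -> period-2 cycle (repeats step 7); tank 0 never drops to <=2
Tank 0 never reaches <=2 within 15 steps

Answer: -1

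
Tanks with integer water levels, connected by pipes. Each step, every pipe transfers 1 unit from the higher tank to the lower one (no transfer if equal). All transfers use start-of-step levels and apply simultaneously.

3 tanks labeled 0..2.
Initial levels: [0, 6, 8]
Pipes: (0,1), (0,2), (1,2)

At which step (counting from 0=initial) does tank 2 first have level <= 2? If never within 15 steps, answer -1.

Answer: -1

Derivation:
Step 1: flows [1->0,2->0,2->1] -> levels [2 6 6]
Step 2: flows [1->0,2->0,1=2] -> levels [4 5 5]
Step 3: flows [1->0,2->0,1=2] -> levels [6 4 4]
Step 4: flows [0->1,0->2,1=2] -> levels [4 5 5]
  -> period-2 cycle (repeats step 2); tank 2 never drops to <=2
Tank 2 never reaches <=2 within 15 steps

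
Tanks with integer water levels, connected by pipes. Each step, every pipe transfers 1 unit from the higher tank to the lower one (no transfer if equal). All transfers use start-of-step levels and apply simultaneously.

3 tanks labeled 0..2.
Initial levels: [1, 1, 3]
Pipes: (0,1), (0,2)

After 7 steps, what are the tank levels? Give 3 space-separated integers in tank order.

Answer: 3 1 1

Derivation:
Step 1: flows [0=1,2->0] -> levels [2 1 2]
Step 2: flows [0->1,0=2] -> levels [1 2 2]
Step 3: flows [1->0,2->0] -> levels [3 1 1]
Step 4: flows [0->1,0->2] -> levels [1 2 2]
  -> period-2 cycle: step 4 state = step 2 state
  -> state at step 7: (7-2) mod 2 = 1, same as step 3 -> [3 1 1]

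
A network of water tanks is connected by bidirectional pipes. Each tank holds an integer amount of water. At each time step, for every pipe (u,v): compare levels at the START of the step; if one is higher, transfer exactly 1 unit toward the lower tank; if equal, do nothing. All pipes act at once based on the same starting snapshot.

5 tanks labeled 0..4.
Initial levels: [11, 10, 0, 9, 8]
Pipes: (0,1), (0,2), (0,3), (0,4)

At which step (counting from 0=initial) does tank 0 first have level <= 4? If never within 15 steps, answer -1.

Answer: -1

Derivation:
Step 1: flows [0->1,0->2,0->3,0->4] -> levels [7 11 1 10 9]
Step 2: flows [1->0,0->2,3->0,4->0] -> levels [9 10 2 9 8]
Step 3: flows [1->0,0->2,0=3,0->4] -> levels [8 9 3 9 9]
Step 4: flows [1->0,0->2,3->0,4->0] -> levels [10 8 4 8 8]
Step 5: flows [0->1,0->2,0->3,0->4] -> levels [6 9 5 9 9]
Step 6: flows [1->0,0->2,3->0,4->0] -> levels [8 8 6 8 8]
Step 7: flows [0=1,0->2,0=3,0=4] -> levels [7 8 7 8 8]
Step 8: flows [1->0,0=2,3->0,4->0] -> levels [10 7 7 7 7]
Step 9: flows [0->1,0->2,0->3,0->4] -> levels [6 8 8 8 8]
Step 10: flows [1->0,2->0,3->0,4->0] -> levels [10 7 7 7 7]
  -> period-2 cycle (repeats step 8); tank 0 never drops to <=4
Tank 0 never reaches <=4 within 15 steps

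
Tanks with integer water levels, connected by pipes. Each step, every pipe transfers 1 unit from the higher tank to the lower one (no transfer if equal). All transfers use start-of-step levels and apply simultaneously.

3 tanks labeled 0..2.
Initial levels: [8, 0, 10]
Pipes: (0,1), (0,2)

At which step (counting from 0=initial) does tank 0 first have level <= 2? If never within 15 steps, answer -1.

Answer: -1

Derivation:
Step 1: flows [0->1,2->0] -> levels [8 1 9]
Step 2: flows [0->1,2->0] -> levels [8 2 8]
Step 3: flows [0->1,0=2] -> levels [7 3 8]
Step 4: flows [0->1,2->0] -> levels [7 4 7]
Step 5: flows [0->1,0=2] -> levels [6 5 7]
Step 6: flows [0->1,2->0] -> levels [6 6 6]
Step 7: flows [0=1,0=2] -> levels [6 6 6]
  -> stable; tank 0 stays at 6 > 2
Tank 0 never reaches <=2 within 15 steps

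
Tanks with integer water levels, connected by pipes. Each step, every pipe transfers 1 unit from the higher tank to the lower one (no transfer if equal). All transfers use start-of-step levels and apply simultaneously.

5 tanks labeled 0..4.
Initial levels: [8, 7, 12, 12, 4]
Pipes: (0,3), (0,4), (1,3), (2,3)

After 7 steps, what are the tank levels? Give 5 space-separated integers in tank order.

Answer: 9 9 9 8 8

Derivation:
Step 1: flows [3->0,0->4,3->1,2=3] -> levels [8 8 12 10 5]
Step 2: flows [3->0,0->4,3->1,2->3] -> levels [8 9 11 9 6]
Step 3: flows [3->0,0->4,1=3,2->3] -> levels [8 9 10 9 7]
Step 4: flows [3->0,0->4,1=3,2->3] -> levels [8 9 9 9 8]
Step 5: flows [3->0,0=4,1=3,2=3] -> levels [9 9 9 8 8]
Step 6: flows [0->3,0->4,1->3,2->3] -> levels [7 8 8 11 9]
Step 7: flows [3->0,4->0,3->1,3->2] -> levels [9 9 9 8 8]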